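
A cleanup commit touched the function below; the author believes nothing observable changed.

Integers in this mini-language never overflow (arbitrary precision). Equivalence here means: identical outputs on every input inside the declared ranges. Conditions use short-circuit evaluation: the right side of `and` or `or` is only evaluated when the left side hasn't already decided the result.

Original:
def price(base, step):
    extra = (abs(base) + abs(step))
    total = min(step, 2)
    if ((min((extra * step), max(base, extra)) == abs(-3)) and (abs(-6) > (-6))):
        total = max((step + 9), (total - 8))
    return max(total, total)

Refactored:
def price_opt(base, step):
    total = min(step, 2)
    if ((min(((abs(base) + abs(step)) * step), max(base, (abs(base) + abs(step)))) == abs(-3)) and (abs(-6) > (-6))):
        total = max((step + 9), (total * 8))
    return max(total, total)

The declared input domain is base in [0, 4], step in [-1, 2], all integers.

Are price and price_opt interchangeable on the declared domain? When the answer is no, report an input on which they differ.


Try base=1, step=2.
price: extra=3, then total=2, then ((min((extra * step), max(base, extra)) == abs(-3)) and (abs(-6) > (-6))) is true, then total=11, then returns 11
price_opt: total=2, then ((min(((abs(base) + abs(step)) * step), max(base, (abs(base) + abs(step)))) == abs(-3)) and (abs(-6) > (-6))) is true, then total=16, then returns 16
11 vs 16 — the two versions disagree here.
verdict: not equivalent; witness: base=1, step=2


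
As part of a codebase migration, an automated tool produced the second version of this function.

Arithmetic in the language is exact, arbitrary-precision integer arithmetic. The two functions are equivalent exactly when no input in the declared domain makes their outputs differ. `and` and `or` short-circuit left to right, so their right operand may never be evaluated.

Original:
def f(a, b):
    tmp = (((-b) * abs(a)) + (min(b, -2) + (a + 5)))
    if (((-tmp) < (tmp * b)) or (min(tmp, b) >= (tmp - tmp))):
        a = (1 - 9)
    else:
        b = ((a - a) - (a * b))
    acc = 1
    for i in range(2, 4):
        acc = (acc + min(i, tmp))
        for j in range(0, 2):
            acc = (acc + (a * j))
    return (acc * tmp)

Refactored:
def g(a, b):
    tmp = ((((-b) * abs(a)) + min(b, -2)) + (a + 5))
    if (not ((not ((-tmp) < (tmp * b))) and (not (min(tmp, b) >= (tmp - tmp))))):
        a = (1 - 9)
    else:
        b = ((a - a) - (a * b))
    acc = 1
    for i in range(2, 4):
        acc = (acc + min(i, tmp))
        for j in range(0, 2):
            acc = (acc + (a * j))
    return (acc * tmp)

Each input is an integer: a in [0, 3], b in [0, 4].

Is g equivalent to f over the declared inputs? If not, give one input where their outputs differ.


Side by side, the visible changes include: boolean connective usage differs.
Spot check at a=2, b=1 — f: tmp becomes 3; next (((-tmp) < (tmp * b)) or (min(tmp, b) >= (tmp - tmp))) evaluates to true; next a becomes -8; next acc becomes 1; next at i=2:; next acc becomes 3; next at j=0:; next acc becomes 3; next at j=1:; next acc becomes -5; next at i=3:; next acc becomes -2; next at j=0:; next acc becomes -2; next at j=1:; next acc becomes -10; next final value -30. g: tmp becomes 3; next (not ((not ((-tmp) < (tmp * b))) and (not (min(tmp, b) >= (tmp - tmp))))) evaluates to true; next a becomes -8; next acc becomes 1; next at i=2:; next acc becomes 3; next at j=0:; next acc becomes 3; next at j=1:; next acc becomes -5; next at i=3:; next acc becomes -2; next at j=0:; next acc becomes -2; next at j=1:; next acc becomes -10; next final value -30. Both give -30.
An exhaustive pass over the 20 declared inputs shows identical outputs.
verdict: equivalent


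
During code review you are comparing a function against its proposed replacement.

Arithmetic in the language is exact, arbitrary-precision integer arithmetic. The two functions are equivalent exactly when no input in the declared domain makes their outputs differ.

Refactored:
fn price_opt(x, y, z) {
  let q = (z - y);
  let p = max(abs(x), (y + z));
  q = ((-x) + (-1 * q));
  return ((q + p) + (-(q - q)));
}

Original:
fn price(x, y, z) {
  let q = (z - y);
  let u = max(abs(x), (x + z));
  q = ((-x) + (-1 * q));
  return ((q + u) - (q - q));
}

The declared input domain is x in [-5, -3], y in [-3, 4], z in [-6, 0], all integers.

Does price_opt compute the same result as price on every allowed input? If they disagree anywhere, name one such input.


Take x=-3, y=4, z=0.
price: q = -4; u = 3; q = 7; return 10
price_opt: q = -4; p = 4; q = 7; return 11
10 vs 11 — the two versions disagree here.
verdict: not equivalent; witness: x=-3, y=4, z=0


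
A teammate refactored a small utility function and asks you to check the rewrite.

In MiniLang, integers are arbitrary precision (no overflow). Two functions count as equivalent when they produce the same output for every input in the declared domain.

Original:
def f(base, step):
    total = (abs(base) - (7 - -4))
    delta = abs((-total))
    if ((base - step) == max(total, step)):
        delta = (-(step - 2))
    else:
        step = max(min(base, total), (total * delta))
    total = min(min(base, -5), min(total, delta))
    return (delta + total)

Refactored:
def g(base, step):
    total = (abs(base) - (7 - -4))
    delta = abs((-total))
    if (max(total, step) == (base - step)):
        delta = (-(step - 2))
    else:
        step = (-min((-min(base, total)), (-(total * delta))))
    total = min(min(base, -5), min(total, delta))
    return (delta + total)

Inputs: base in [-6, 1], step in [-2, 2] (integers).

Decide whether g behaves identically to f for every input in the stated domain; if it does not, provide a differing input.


Reading the diff, among the changes: min/max/abs usage differs.
Spot check at base=-6, step=1 — f: total=-5, then delta=5, then ((base - step) == max(total, step)) is false, then step=-6, then total=-6, then returns -1. g: total=-5, then delta=5, then (max(total, step) == (base - step)) is false, then step=-6, then total=-6, then returns -1. Both give -1.
Across all 40 domain points the two functions coincide.
verdict: equivalent


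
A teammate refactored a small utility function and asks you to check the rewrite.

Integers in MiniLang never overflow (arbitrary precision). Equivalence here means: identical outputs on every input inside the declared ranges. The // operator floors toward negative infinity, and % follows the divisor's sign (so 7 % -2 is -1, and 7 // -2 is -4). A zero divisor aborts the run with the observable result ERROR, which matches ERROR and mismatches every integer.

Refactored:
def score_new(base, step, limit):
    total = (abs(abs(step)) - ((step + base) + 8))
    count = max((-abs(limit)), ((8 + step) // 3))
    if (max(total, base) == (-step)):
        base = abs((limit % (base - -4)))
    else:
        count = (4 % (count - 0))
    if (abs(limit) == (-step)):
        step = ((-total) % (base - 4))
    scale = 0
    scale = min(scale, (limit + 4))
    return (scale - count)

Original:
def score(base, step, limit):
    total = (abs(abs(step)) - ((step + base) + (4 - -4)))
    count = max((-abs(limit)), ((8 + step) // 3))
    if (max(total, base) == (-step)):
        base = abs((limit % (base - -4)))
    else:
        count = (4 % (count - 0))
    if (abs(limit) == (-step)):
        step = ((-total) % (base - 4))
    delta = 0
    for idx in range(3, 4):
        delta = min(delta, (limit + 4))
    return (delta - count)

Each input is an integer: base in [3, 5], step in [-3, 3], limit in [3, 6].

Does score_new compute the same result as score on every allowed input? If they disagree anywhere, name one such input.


The two are interchangeable: arithmetic usage differs; also constant usage differs; also local variable names differ; also statement counts differ; also loop structure differs, and every declared input agrees.
Spot check at base=3, step=2, limit=4 — score: total becomes -11; next count becomes 3; next (max(total, base) == (-step)) evaluates to false; next count becomes 1; next (abs(limit) == (-step)) evaluates to false; next delta becomes 0; next at idx=3:; next delta becomes 0; next final value -1. score_new: total becomes -11; next count becomes 3; next (max(total, base) == (-step)) evaluates to false; next count becomes 1; next (abs(limit) == (-step)) evaluates to false; next scale becomes 0; next scale becomes 0; next final value -1. Both give -1.
Every one of the 84 inputs gives matching results.
verdict: equivalent


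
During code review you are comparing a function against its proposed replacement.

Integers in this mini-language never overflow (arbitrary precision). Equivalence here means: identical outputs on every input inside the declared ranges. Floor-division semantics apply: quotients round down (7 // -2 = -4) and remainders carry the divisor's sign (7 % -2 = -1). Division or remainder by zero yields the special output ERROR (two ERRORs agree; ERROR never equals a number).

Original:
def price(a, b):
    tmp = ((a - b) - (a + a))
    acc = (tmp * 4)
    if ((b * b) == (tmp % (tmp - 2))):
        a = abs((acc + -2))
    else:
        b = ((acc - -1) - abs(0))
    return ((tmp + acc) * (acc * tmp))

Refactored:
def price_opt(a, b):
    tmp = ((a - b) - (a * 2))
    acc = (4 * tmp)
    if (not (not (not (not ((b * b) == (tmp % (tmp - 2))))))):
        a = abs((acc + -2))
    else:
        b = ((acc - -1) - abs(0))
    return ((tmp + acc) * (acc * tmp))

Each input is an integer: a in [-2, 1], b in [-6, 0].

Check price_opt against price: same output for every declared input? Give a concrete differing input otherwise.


Equivalent — the differences include boolean connective usage differs, arithmetic usage differs, constant usage differs, yet no declared input distinguishes the two.
Spot check at a=-1, b=0 — price: tmp=1, then acc=4, then ((b * b) == (tmp % (tmp - 2))) is true, then a=2, then returns 20. price_opt: tmp=1, then acc=4, then (not (not (not (not ((b * b) == (tmp % (tmp - 2))))))) is true, then a=2, then returns 20. Both give 20.
Checked all 28 inputs in the declared domain: the outputs agree on every one.
verdict: equivalent


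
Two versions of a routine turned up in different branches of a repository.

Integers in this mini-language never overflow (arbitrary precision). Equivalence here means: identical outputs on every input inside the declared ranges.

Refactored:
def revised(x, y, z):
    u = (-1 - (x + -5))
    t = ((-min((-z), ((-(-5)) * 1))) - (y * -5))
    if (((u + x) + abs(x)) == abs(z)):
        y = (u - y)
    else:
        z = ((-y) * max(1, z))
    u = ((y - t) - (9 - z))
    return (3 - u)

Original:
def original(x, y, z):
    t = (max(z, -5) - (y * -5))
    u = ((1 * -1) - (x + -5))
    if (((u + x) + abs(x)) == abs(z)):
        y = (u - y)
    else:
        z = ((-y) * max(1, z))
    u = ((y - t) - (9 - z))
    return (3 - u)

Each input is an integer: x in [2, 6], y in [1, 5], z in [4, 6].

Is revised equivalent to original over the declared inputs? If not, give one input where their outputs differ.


This is a faithful refactor — min/max/abs usage differs, but the computed results match everywhere.
Tracing x=6, y=2, z=6: original: t becomes 16; next u becomes -2; next (((u + x) + abs(x)) == abs(z)) evaluates to false; next z becomes -12; next u becomes -35; next final value 38 | revised: u becomes -2; next t becomes 16; next (((u + x) + abs(x)) == abs(z)) evaluates to false; next z becomes -12; next u becomes -35; next final value 38 — matching result 38.
Every one of the 75 inputs gives matching results.
verdict: equivalent


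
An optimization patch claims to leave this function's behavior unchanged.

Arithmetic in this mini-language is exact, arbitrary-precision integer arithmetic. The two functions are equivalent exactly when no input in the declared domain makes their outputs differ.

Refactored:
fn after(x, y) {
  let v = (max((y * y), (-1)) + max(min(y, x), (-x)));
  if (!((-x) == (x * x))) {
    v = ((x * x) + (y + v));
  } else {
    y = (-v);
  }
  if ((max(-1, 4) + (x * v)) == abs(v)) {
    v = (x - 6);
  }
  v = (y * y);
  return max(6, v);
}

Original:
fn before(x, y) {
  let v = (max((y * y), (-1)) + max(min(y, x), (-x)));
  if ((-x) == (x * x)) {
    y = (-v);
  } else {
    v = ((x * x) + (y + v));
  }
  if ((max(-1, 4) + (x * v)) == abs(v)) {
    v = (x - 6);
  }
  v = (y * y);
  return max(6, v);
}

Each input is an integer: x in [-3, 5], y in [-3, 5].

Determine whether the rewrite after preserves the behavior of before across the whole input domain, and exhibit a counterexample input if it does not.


This is a faithful refactor — boolean connective usage differs, but the computed results match everywhere.
Tracing x=5, y=4: before: v becomes 20; next ((-x) == (x * x)) evaluates to false; next v becomes 49; next ((max(-1, 4) + (x * v)) == abs(v)) evaluates to false; next v becomes 16; next final value 16 | after: v becomes 20; next (!((-x) == (x * x))) evaluates to true; next v becomes 49; next ((max(-1, 4) + (x * v)) == abs(v)) evaluates to false; next v becomes 16; next final value 16 — matching result 16.
An exhaustive pass over the 81 declared inputs shows identical outputs.
verdict: equivalent


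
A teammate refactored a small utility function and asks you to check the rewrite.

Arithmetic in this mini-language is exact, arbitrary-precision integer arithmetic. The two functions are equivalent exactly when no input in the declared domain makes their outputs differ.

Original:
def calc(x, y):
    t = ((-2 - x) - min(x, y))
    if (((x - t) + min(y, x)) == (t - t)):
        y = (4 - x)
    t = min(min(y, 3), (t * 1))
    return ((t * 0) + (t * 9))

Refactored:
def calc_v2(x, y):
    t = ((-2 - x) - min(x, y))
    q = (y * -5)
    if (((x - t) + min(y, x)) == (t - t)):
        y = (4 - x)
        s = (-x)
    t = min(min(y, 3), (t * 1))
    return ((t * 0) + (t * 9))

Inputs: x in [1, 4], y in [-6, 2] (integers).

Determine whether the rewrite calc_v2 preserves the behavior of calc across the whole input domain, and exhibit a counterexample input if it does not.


Side by side, the visible changes include: local variable names differ, constant usage differs, statement counts differ, arithmetic usage differs.
As a probe, take x=3, y=-2: calc runs t = -3; (((x - t) + min(y, x)) == (t - t)) -> false; t = -3; return -27; calc_v2 runs t = -3; q = 10; (((x - t) + min(y, x)) == (t - t)) -> false; t = -3; return -27; both end at -27.
Checked all 36 inputs in the declared domain: the outputs agree on every one.
verdict: equivalent


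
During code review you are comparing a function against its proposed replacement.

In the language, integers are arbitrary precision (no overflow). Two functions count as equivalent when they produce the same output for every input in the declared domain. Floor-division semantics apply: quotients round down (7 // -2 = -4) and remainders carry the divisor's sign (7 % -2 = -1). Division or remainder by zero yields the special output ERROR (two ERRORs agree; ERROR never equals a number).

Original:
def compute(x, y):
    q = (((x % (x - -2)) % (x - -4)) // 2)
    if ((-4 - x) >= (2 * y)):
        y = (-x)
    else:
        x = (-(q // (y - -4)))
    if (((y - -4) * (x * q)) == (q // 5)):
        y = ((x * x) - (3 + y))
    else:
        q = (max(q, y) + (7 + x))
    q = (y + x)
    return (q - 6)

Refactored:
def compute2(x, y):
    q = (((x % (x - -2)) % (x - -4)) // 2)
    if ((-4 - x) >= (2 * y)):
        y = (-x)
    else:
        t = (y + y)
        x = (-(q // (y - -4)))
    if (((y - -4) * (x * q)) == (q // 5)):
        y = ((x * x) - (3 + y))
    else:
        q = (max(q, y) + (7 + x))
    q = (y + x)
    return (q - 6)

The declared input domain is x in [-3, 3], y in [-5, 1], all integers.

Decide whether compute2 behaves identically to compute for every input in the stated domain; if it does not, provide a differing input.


Behavior is preserved: although statement counts differ; arithmetic usage differs; local variable names differ, the outputs never diverge.
Spot check at x=-3, y=-5 — compute: q becomes 0; next ((-4 - x) >= (2 * y)) evaluates to true; next y becomes 3; next (((y - -4) * (x * q)) == (q // 5)) evaluates to true; next y becomes 3; next q becomes 0; next final value -6. compute2: q becomes 0; next ((-4 - x) >= (2 * y)) evaluates to true; next y becomes 3; next (((y - -4) * (x * q)) == (q // 5)) evaluates to true; next y becomes 3; next q becomes 0; next final value -6. Both give -6.
Across all 49 domain points the two functions coincide.
verdict: equivalent


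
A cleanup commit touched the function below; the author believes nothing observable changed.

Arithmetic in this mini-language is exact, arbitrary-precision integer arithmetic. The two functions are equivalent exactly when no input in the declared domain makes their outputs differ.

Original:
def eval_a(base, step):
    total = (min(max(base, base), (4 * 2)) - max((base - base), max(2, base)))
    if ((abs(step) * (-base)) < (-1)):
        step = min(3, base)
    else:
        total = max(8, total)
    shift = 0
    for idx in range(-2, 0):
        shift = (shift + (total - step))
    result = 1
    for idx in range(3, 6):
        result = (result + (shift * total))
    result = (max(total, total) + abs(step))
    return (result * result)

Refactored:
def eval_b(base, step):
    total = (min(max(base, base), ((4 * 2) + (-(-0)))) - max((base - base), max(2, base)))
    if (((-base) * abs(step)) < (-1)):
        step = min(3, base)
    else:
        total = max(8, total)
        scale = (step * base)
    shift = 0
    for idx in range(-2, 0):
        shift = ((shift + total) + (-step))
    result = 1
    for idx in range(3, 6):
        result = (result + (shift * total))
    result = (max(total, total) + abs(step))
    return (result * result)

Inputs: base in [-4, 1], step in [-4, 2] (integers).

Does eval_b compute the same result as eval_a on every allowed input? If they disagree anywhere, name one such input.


Side by side, the visible changes include: constant usage differs; also arithmetic usage differs; also local variable names differ; also statement counts differ.
Spot check at base=1, step=-1 — eval_a: total becomes -1; next ((abs(step) * (-base)) < (-1)) evaluates to false; next total becomes 8; next shift becomes 0; next at idx=-2:; next shift becomes 9; next at idx=-1:; next shift becomes 18; next result becomes 1; next at idx=3:; next result becomes 145; next at idx=4:; next result becomes 289; next at idx=5:; next result becomes 433; next result becomes 9; next final value 81. eval_b: total becomes -1; next (((-base) * abs(step)) < (-1)) evaluates to false; next total becomes 8; next scale becomes -1; next shift becomes 0; next at idx=-2:; next shift becomes 9; next at idx=-1:; next shift becomes 18; next result becomes 1; next at idx=3:; next result becomes 145; next at idx=4:; next result becomes 289; next at idx=5:; next result becomes 433; next result becomes 9; next final value 81. Both give 81.
Sweeping the whole domain (42 inputs) finds no disagreement.
verdict: equivalent


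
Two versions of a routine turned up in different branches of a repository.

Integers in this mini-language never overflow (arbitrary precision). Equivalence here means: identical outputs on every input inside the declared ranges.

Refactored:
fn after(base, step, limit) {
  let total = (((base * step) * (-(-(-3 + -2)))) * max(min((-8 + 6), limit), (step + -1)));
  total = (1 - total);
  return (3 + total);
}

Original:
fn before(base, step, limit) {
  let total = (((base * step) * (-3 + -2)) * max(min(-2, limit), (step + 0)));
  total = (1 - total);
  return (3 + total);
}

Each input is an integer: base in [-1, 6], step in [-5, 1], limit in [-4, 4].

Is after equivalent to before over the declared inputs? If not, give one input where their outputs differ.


base=-1, step=-3, limit=-4 yields -41 from before but -56 from after.
verdict: not equivalent; witness: base=-1, step=-3, limit=-4


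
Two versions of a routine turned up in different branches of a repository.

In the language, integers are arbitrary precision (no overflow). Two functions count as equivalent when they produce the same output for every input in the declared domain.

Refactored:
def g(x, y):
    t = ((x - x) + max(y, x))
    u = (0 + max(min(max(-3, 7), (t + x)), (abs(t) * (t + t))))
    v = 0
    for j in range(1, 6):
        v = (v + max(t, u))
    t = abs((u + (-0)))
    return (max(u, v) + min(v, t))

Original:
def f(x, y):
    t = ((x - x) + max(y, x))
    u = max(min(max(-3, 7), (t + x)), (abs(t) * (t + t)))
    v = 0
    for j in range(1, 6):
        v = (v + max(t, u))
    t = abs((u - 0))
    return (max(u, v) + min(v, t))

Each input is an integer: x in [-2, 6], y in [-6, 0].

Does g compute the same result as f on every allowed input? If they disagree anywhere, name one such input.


Differences: arithmetic usage differs; constant usage differs — yet all 63 inputs agree.
verdict: equivalent


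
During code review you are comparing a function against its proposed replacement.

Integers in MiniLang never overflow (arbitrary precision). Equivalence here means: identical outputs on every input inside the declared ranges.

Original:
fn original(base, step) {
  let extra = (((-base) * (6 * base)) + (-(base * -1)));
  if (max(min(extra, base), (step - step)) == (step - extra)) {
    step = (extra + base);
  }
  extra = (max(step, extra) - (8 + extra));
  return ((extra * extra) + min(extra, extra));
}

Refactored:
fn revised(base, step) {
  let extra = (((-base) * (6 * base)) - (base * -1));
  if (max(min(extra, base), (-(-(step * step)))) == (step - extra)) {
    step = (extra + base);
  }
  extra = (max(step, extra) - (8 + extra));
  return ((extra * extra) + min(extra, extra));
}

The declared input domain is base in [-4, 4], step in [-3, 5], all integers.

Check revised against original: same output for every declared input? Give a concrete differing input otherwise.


Take base=0, step=1.
original: extra=0, then (max(min(extra, base), (step - step)) == (step - extra)) is false, then extra=-7, then returns 42
revised: extra=0, then (max(min(extra, base), (-(-(step * step)))) == (step - extra)) is true, then step=0, then extra=-8, then returns 56
42 != 56, so the rewrite changes behavior.
verdict: not equivalent; witness: base=0, step=1


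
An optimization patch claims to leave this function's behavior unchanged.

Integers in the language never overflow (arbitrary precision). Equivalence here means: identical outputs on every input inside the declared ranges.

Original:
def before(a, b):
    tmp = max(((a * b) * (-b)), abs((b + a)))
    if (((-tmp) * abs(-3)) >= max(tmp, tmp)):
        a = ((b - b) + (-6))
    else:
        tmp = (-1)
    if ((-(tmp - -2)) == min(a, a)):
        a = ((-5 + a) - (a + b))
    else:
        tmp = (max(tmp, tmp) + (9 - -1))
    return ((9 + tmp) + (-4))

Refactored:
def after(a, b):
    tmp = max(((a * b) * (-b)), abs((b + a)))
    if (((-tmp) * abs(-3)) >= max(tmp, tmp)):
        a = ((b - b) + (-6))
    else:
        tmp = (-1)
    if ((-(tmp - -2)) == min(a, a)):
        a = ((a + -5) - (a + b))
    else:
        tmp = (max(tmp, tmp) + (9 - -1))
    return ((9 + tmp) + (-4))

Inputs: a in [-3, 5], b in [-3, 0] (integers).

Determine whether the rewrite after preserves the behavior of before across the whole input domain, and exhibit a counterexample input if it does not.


Side by side, the visible changes include: same computation, different form.
Spot check at a=3, b=-1 — before: tmp becomes 2; next (((-tmp) * abs(-3)) >= max(tmp, tmp)) evaluates to false; next tmp becomes -1; next ((-(tmp - -2)) == min(a, a)) evaluates to false; next tmp becomes 9; next final value 14. after: tmp becomes 2; next (((-tmp) * abs(-3)) >= max(tmp, tmp)) evaluates to false; next tmp becomes -1; next ((-(tmp - -2)) == min(a, a)) evaluates to false; next tmp becomes 9; next final value 14. Both give 14.
Checked all 36 inputs in the declared domain: the outputs agree on every one.
verdict: equivalent


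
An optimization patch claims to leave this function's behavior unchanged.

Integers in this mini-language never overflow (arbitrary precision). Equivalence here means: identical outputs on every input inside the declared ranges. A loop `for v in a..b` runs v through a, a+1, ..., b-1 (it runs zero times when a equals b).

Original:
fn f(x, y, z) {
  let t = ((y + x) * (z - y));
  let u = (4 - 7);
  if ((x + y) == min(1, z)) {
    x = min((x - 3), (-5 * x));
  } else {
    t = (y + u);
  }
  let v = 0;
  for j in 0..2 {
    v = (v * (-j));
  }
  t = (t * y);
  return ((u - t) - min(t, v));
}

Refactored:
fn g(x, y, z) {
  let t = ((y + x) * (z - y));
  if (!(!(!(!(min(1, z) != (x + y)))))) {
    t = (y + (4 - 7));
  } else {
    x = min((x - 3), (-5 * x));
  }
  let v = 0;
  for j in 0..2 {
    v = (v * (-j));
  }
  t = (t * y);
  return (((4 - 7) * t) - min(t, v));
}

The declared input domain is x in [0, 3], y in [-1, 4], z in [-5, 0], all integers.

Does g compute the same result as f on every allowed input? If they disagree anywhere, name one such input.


Input x=0, y=-1, z=-5: -7 from f versus -12 from g.
verdict: not equivalent; witness: x=0, y=-1, z=-5


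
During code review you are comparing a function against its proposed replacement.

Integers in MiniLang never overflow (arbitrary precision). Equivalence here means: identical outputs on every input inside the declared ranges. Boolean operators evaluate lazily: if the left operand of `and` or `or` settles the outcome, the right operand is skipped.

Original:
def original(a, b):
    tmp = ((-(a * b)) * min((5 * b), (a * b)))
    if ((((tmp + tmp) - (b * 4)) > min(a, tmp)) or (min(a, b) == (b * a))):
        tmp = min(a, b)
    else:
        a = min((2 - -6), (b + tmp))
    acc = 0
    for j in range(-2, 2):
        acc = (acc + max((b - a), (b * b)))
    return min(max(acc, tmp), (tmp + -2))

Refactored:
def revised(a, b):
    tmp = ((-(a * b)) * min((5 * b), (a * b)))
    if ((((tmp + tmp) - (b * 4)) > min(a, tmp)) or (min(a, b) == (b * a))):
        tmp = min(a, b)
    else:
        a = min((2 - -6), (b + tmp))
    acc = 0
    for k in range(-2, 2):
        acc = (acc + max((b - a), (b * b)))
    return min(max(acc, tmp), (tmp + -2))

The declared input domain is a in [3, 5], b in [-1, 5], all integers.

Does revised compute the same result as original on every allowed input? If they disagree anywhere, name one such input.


Changes here: local variable names differ; the full 21-point sweep finds no disagreement.
verdict: equivalent


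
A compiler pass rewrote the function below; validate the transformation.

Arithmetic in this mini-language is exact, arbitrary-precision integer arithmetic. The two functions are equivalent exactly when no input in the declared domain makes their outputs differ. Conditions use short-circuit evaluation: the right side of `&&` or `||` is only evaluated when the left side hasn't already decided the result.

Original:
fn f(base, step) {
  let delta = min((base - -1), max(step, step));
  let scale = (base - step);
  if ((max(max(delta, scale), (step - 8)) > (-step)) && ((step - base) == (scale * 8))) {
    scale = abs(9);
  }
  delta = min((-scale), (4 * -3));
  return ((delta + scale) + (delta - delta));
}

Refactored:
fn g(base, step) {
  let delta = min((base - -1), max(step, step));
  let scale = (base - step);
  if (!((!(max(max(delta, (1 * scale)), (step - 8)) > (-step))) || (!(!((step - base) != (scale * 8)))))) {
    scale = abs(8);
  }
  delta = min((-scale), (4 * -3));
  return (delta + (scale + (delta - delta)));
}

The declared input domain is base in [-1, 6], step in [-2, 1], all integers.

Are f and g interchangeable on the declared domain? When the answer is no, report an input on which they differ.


Run the pair on base=1, step=1.
f: delta=1, then scale=0, then ((max(max(delta, scale), (step - 8)) > (-step)) && ((step - base) == (scale * 8))) is true, then scale=9, then delta=-12, then returns -3
g: delta=1, then scale=0, then (!((!(max(max(delta, (1 * scale)), (step - 8)) > (-step))) || (!(!((step - base) != (scale * 8)))))) is true, then scale=8, then delta=-12, then returns -4
-3 vs -4 — the two versions disagree here.
verdict: not equivalent; witness: base=1, step=1


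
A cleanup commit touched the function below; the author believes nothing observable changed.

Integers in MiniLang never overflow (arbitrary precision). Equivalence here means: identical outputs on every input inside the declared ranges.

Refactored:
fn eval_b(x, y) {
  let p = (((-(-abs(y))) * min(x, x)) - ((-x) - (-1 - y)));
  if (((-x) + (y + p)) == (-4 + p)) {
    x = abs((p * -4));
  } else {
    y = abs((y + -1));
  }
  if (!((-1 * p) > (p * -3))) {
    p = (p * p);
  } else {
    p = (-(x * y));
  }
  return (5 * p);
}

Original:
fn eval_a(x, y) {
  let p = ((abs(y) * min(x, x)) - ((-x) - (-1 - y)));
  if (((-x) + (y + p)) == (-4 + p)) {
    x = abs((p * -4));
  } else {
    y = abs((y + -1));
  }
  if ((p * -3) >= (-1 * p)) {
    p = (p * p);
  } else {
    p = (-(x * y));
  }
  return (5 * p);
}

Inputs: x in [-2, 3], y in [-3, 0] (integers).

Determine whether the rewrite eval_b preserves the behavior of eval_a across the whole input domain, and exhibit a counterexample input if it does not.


Equivalent — the differences include comparison usage differs, plus boolean connective usage differs, yet no declared input distinguishes the two.
Spot check at x=3, y=-2 — eval_a: p becomes 10; next (((-x) + (y + p)) == (-4 + p)) evaluates to false; next y becomes 3; next ((p * -3) >= (-1 * p)) evaluates to false; next p becomes -9; next final value -45. eval_b: p becomes 10; next (((-x) + (y + p)) == (-4 + p)) evaluates to false; next y becomes 3; next (!((-1 * p) > (p * -3))) evaluates to false; next p becomes -9; next final value -45. Both give -45.
Sweeping the whole domain (24 inputs) finds no disagreement.
verdict: equivalent


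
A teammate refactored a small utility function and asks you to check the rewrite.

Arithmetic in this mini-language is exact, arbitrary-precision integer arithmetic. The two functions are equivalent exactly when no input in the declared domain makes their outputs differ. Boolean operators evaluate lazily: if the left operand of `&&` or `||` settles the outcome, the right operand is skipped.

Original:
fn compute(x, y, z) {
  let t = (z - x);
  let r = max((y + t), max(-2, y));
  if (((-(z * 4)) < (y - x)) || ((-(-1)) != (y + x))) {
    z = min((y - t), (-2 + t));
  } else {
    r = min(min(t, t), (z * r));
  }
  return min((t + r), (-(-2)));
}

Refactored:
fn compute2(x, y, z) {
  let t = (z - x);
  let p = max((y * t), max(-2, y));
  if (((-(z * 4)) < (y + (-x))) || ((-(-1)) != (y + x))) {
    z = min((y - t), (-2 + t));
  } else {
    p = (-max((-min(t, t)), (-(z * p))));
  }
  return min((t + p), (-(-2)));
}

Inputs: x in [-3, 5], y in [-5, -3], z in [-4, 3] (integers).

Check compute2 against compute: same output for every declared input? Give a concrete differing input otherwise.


Input x=-3, y=-5, z=-4: -3 from compute versus 2 from compute2.
verdict: not equivalent; witness: x=-3, y=-5, z=-4


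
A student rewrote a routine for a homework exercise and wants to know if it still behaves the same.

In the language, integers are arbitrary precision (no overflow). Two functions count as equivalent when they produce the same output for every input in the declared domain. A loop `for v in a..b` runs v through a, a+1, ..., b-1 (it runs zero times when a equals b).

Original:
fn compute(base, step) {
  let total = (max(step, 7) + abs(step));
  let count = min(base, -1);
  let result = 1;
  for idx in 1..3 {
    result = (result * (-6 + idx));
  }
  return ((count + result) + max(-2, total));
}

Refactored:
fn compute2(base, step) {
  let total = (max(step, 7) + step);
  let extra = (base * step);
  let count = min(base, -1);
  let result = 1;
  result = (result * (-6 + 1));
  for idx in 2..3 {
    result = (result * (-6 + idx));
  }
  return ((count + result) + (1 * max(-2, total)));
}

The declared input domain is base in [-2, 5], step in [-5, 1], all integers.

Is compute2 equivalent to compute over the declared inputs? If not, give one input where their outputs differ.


These are not equivalent — on base=-2, step=-5 the outputs split (30 vs 20).
compute: total = 12; count = -2; result = 1; [idx=1]; result = -5; [idx=2]; result = 20; return 30
compute2: total = 2; extra = 10; count = -2; result = 1; result = -5; [idx=2]; result = 20; return 20
verdict: not equivalent; witness: base=-2, step=-5


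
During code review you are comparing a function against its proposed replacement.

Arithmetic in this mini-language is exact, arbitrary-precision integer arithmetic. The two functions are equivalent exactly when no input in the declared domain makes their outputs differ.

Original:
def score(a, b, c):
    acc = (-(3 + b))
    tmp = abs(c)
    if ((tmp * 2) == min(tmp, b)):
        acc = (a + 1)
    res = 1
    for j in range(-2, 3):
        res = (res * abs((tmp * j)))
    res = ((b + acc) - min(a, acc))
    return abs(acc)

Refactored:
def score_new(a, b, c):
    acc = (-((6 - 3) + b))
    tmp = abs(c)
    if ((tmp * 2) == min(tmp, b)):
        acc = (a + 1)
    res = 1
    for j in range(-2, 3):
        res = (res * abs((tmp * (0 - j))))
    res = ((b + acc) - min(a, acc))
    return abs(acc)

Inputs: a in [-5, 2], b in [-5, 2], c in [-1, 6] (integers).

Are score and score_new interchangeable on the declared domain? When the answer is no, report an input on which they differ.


Reading the diff, among the changes: arithmetic usage differs; constant usage differs.
As a probe, take a=1, b=-4, c=3: score runs acc = 1; tmp = 3; ((tmp * 2) == min(tmp, b)) -> false; res = 1; [j=-2]; res = 6; [j=-1]; res = 18; [j=0]; res = 0; [j=1]; res = 0; [j=2]; res = 0; res = -4; return 1; score_new runs acc = 1; tmp = 3; ((tmp * 2) == min(tmp, b)) -> false; res = 1; [j=-2]; res = 6; [j=-1]; res = 18; [j=0]; res = 0; [j=1]; res = 0; [j=2]; res = 0; res = -4; return 1; both end at 1.
An exhaustive pass over the 512 declared inputs shows identical outputs.
verdict: equivalent


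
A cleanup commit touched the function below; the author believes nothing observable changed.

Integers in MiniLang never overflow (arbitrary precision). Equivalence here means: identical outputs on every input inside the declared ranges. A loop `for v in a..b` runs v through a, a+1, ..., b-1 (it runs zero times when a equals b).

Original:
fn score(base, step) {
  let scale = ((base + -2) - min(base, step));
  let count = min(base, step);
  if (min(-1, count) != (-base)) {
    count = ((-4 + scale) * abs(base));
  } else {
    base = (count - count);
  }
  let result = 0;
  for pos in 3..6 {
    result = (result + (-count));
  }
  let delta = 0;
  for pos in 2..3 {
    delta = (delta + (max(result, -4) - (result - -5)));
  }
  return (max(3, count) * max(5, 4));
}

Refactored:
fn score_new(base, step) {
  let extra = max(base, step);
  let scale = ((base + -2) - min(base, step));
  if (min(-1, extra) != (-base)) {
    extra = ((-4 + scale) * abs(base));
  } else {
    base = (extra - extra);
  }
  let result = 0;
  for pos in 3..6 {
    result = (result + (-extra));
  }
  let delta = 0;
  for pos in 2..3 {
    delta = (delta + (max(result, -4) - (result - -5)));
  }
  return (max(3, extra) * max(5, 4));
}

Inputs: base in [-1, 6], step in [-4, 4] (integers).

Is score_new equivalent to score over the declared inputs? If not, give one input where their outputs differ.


The rewrite breaks on base=1, step=4, where the results are 15 and 20.
score: scale = -2; count = 1; (min(-1, count) != (-base)) -> false; base = 0; result = 0; [pos=3]; result = -1; [pos=4]; result = -2; [pos=5]; result = -3; delta = 0; [pos=2]; delta = -5; return 15
score_new: extra = 4; scale = -2; (min(-1, extra) != (-base)) -> false; base = 0; result = 0; [pos=3]; result = -4; [pos=4]; result = -8; [pos=5]; result = -12; delta = 0; [pos=2]; delta = 3; return 20
verdict: not equivalent; witness: base=1, step=4


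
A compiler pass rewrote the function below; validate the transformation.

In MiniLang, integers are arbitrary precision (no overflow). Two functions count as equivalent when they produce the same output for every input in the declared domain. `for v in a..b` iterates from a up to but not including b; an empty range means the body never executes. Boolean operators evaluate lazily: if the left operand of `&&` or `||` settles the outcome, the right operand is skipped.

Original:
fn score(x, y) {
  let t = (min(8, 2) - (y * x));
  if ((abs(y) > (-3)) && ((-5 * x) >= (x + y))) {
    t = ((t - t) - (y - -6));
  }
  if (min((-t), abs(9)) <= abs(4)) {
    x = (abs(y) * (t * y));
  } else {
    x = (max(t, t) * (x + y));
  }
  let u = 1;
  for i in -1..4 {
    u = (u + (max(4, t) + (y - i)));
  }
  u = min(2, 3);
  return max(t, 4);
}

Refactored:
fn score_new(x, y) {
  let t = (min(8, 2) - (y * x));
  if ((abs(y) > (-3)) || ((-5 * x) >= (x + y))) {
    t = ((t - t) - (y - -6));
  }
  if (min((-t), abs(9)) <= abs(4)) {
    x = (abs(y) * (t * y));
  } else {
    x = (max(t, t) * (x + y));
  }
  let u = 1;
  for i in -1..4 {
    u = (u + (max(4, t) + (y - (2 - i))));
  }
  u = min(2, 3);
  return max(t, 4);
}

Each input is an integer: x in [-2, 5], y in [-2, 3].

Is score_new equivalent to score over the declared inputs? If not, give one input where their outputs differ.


Take x=2, y=-2.
score: t=6, then ((abs(y) > (-3)) && ((-5 * x) >= (x + y))) is false, then (min((-t), abs(9)) <= abs(4)) is true, then x=-24, then u=1, then (i=-1), then u=6, then (i=0), then u=10, then (i=1), then u=13, then (i=2), then u=15, then (i=3), then u=16, then u=2, then returns 6
score_new: t=6, then ((abs(y) > (-3)) || ((-5 * x) >= (x + y))) is true, then t=-4, then (min((-t), abs(9)) <= abs(4)) is true, then x=16, then u=1, then (i=-1), then u=0, then (i=0), then u=0, then (i=1), then u=1, then (i=2), then u=3, then (i=3), then u=6, then u=2, then returns 4
6 vs 4 — the two versions disagree here.
verdict: not equivalent; witness: x=2, y=-2


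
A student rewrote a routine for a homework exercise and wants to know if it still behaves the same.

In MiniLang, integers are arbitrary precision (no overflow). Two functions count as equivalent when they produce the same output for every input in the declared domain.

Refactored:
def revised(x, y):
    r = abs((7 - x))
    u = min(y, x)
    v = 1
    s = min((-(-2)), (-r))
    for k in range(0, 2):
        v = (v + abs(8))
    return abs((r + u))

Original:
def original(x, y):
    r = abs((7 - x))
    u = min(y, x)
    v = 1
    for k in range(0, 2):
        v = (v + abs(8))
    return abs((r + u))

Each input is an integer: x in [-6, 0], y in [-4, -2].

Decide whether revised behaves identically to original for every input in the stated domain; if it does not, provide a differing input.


Reading the diff, among the changes: statement counts differ, min/max/abs usage differs, local variable names differ, constant usage differs.
One worked example (x=-5, y=-2) — original: r = 12; u = -5; v = 1; [k=0]; v = 9; [k=1]; v = 17; return 7; revised: r = 12; u = -5; v = 1; s = -12; [k=0]; v = 9; [k=1]; v = 17; return 7; agreement on 7.
Checked all 21 inputs in the declared domain: the outputs agree on every one.
verdict: equivalent


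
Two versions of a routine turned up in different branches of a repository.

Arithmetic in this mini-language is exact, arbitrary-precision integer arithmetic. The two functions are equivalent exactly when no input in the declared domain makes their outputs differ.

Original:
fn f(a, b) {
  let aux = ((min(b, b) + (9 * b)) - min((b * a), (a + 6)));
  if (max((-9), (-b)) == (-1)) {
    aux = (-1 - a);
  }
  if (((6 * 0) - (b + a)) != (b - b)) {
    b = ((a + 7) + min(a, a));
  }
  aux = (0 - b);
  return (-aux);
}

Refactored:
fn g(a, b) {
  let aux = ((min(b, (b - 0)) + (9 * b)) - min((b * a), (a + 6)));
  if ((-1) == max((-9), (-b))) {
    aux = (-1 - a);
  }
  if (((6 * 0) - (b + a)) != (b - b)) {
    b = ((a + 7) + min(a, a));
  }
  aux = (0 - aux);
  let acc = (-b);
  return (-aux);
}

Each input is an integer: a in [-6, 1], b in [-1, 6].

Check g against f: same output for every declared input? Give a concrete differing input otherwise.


Try a=-6, b=-1.
f: aux becomes -10; next (max((-9), (-b)) == (-1)) evaluates to false; next (((6 * 0) - (b + a)) != (b - b)) evaluates to true; next b becomes -5; next aux becomes 5; next final value -5
g: aux becomes -10; next ((-1) == max((-9), (-b))) evaluates to false; next (((6 * 0) - (b + a)) != (b - b)) evaluates to true; next b becomes -5; next aux becomes 10; next acc becomes 5; next final value -10
-5 against -10: the behavior changed.
verdict: not equivalent; witness: a=-6, b=-1
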